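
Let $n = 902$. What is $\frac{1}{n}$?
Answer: $\frac{1}{902} \approx 0.0011086$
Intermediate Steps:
$\frac{1}{n} = \frac{1}{902}$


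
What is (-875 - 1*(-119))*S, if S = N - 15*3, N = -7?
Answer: 39312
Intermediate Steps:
S = -52 (S = -7 - 15*3 = -7 - 45 = -52)
(-875 - 1*(-119))*S = (-875 - 1*(-119))*(-52) = (-875 + 119)*(-52) = -756*(-52) = 39312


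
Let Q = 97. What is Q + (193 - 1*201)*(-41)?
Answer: 425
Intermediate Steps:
Q + (193 - 1*201)*(-41) = 97 + (193 - 1*201)*(-41) = 97 + (193 - 201)*(-41) = 97 - 8*(-41) = 97 + 328 = 425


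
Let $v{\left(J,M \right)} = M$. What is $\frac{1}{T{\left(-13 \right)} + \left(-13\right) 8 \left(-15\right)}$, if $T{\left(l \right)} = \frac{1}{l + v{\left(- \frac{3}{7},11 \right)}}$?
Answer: $\frac{2}{3119} \approx 0.00064123$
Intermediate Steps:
$T{\left(l \right)} = \frac{1}{11 + l}$ ($T{\left(l \right)} = \frac{1}{l + 11} = \frac{1}{11 + l}$)
$\frac{1}{T{\left(-13 \right)} + \left(-13\right) 8 \left(-15\right)} = \frac{1}{\frac{1}{11 - 13} + \left(-13\right) 8 \left(-15\right)} = \frac{1}{\frac{1}{-2} - -1560} = \frac{1}{- \frac{1}{2} + 1560} = \frac{1}{\frac{3119}{2}} = \frac{2}{3119}$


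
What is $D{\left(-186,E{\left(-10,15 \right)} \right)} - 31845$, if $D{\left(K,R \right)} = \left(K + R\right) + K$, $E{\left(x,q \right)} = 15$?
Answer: $-32202$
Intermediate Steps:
$D{\left(K,R \right)} = R + 2 K$
$D{\left(-186,E{\left(-10,15 \right)} \right)} - 31845 = \left(15 + 2 \left(-186\right)\right) - 31845 = \left(15 - 372\right) - 31845 = -357 - 31845 = -32202$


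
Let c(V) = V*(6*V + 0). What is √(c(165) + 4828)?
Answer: √168178 ≈ 410.10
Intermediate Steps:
c(V) = 6*V² (c(V) = V*(6*V) = 6*V²)
√(c(165) + 4828) = √(6*165² + 4828) = √(6*27225 + 4828) = √(163350 + 4828) = √168178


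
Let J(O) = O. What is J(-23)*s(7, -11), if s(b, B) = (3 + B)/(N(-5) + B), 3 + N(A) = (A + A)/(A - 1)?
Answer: -552/37 ≈ -14.919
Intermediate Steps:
N(A) = -3 + 2*A/(-1 + A) (N(A) = -3 + (A + A)/(A - 1) = -3 + (2*A)/(-1 + A) = -3 + 2*A/(-1 + A))
s(b, B) = (3 + B)/(-4/3 + B) (s(b, B) = (3 + B)/((3 - 1*(-5))/(-1 - 5) + B) = (3 + B)/((3 + 5)/(-6) + B) = (3 + B)/(-⅙*8 + B) = (3 + B)/(-4/3 + B))
J(-23)*s(7, -11) = -69*(3 - 11)/(-4 + 3*(-11)) = -69*(-8)/(-4 - 33) = -69*(-8)/(-37) = -69*(-1)*(-8)/37 = -23*24/37 = -552/37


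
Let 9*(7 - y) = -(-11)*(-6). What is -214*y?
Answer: -9202/3 ≈ -3067.3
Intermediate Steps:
y = 43/3 (y = 7 - (-1)*(-11*(-6))/9 = 7 - (-1)*66/9 = 7 - ⅑*(-66) = 7 + 22/3 = 43/3 ≈ 14.333)
-214*y = -214*43/3 = -9202/3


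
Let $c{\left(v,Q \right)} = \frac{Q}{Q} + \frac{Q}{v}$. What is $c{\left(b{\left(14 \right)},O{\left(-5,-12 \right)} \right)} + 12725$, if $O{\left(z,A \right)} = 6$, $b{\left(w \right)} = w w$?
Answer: $\frac{1247151}{98} \approx 12726.0$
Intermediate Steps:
$b{\left(w \right)} = w^{2}$
$c{\left(v,Q \right)} = 1 + \frac{Q}{v}$
$c{\left(b{\left(14 \right)},O{\left(-5,-12 \right)} \right)} + 12725 = \frac{6 + 14^{2}}{14^{2}} + 12725 = \frac{6 + 196}{196} + 12725 = \frac{1}{196} \cdot 202 + 12725 = \frac{101}{98} + 12725 = \frac{1247151}{98}$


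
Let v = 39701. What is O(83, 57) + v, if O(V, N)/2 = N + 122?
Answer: 40059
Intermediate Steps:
O(V, N) = 244 + 2*N (O(V, N) = 2*(N + 122) = 2*(122 + N) = 244 + 2*N)
O(83, 57) + v = (244 + 2*57) + 39701 = (244 + 114) + 39701 = 358 + 39701 = 40059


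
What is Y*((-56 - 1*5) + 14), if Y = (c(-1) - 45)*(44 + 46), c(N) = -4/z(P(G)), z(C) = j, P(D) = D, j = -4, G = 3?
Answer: 186120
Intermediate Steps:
z(C) = -4
c(N) = 1 (c(N) = -4/(-4) = -4*(-1/4) = 1)
Y = -3960 (Y = (1 - 45)*(44 + 46) = -44*90 = -3960)
Y*((-56 - 1*5) + 14) = -3960*((-56 - 1*5) + 14) = -3960*((-56 - 5) + 14) = -3960*(-61 + 14) = -3960*(-47) = 186120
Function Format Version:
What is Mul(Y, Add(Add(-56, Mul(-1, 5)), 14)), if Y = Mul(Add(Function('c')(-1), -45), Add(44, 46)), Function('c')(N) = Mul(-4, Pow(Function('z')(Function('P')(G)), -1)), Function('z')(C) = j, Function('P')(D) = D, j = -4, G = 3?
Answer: 186120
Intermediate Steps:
Function('z')(C) = -4
Function('c')(N) = 1 (Function('c')(N) = Mul(-4, Pow(-4, -1)) = Mul(-4, Rational(-1, 4)) = 1)
Y = -3960 (Y = Mul(Add(1, -45), Add(44, 46)) = Mul(-44, 90) = -3960)
Mul(Y, Add(Add(-56, Mul(-1, 5)), 14)) = Mul(-3960, Add(Add(-56, Mul(-1, 5)), 14)) = Mul(-3960, Add(Add(-56, -5), 14)) = Mul(-3960, Add(-61, 14)) = Mul(-3960, -47) = 186120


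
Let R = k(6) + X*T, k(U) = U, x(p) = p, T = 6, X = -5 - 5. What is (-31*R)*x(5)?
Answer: 8370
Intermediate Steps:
X = -10
R = -54 (R = 6 - 10*6 = 6 - 60 = -54)
(-31*R)*x(5) = -31*(-54)*5 = 1674*5 = 8370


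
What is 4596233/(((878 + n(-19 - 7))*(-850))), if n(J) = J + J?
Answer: -4596233/702100 ≈ -6.5464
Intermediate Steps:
n(J) = 2*J
4596233/(((878 + n(-19 - 7))*(-850))) = 4596233/(((878 + 2*(-19 - 7))*(-850))) = 4596233/(((878 + 2*(-26))*(-850))) = 4596233/(((878 - 52)*(-850))) = 4596233/((826*(-850))) = 4596233/(-702100) = 4596233*(-1/702100) = -4596233/702100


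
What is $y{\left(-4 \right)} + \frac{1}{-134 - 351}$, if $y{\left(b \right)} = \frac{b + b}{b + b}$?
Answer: $\frac{484}{485} \approx 0.99794$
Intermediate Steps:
$y{\left(b \right)} = 1$ ($y{\left(b \right)} = \frac{2 b}{2 b} = 2 b \frac{1}{2 b} = 1$)
$y{\left(-4 \right)} + \frac{1}{-134 - 351} = 1 + \frac{1}{-134 - 351} = 1 + \frac{1}{-485} = 1 - \frac{1}{485} = \frac{484}{485}$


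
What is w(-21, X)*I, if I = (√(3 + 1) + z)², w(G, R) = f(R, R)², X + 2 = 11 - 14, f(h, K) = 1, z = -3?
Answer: 1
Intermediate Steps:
X = -5 (X = -2 + (11 - 14) = -2 - 3 = -5)
w(G, R) = 1 (w(G, R) = 1² = 1)
I = 1 (I = (√(3 + 1) - 3)² = (√4 - 3)² = (2 - 3)² = (-1)² = 1)
w(-21, X)*I = 1*1 = 1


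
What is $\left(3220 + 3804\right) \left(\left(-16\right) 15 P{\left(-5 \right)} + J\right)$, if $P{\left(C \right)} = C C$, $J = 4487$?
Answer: $-10627312$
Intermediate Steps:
$P{\left(C \right)} = C^{2}$
$\left(3220 + 3804\right) \left(\left(-16\right) 15 P{\left(-5 \right)} + J\right) = \left(3220 + 3804\right) \left(\left(-16\right) 15 \left(-5\right)^{2} + 4487\right) = 7024 \left(\left(-240\right) 25 + 4487\right) = 7024 \left(-6000 + 4487\right) = 7024 \left(-1513\right) = -10627312$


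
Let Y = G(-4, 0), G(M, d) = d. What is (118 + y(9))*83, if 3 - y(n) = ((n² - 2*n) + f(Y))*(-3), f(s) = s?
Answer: 25730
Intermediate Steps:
Y = 0
y(n) = 3 - 6*n + 3*n² (y(n) = 3 - ((n² - 2*n) + 0)*(-3) = 3 - (n² - 2*n)*(-3) = 3 - (-3*n² + 6*n) = 3 + (-6*n + 3*n²) = 3 - 6*n + 3*n²)
(118 + y(9))*83 = (118 + (3 - 6*9 + 3*9²))*83 = (118 + (3 - 54 + 3*81))*83 = (118 + (3 - 54 + 243))*83 = (118 + 192)*83 = 310*83 = 25730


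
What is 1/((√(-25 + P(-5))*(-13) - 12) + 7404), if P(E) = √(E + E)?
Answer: 1/(7392 - 13*√(-25 + I*√10)) ≈ 0.00013535 + 1.193e-6*I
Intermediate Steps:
P(E) = √2*√E (P(E) = √(2*E) = √2*√E)
1/((√(-25 + P(-5))*(-13) - 12) + 7404) = 1/((√(-25 + √2*√(-5))*(-13) - 12) + 7404) = 1/((√(-25 + √2*(I*√5))*(-13) - 12) + 7404) = 1/((√(-25 + I*√10)*(-13) - 12) + 7404) = 1/((-13*√(-25 + I*√10) - 12) + 7404) = 1/((-12 - 13*√(-25 + I*√10)) + 7404) = 1/(7392 - 13*√(-25 + I*√10))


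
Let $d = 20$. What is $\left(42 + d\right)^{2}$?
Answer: $3844$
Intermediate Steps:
$\left(42 + d\right)^{2} = \left(42 + 20\right)^{2} = 62^{2} = 3844$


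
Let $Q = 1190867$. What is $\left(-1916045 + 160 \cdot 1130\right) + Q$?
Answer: $-544378$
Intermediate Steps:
$\left(-1916045 + 160 \cdot 1130\right) + Q = \left(-1916045 + 160 \cdot 1130\right) + 1190867 = \left(-1916045 + 180800\right) + 1190867 = -1735245 + 1190867 = -544378$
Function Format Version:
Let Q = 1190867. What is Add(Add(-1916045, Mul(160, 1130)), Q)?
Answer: -544378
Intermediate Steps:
Add(Add(-1916045, Mul(160, 1130)), Q) = Add(Add(-1916045, Mul(160, 1130)), 1190867) = Add(Add(-1916045, 180800), 1190867) = Add(-1735245, 1190867) = -544378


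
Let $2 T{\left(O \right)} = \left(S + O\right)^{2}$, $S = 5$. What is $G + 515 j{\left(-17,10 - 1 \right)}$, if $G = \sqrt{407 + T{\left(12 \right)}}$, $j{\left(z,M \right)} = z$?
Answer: $-8755 + \frac{\sqrt{2206}}{2} \approx -8731.5$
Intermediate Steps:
$T{\left(O \right)} = \frac{\left(5 + O\right)^{2}}{2}$
$G = \frac{\sqrt{2206}}{2}$ ($G = \sqrt{407 + \frac{\left(5 + 12\right)^{2}}{2}} = \sqrt{407 + \frac{17^{2}}{2}} = \sqrt{407 + \frac{1}{2} \cdot 289} = \sqrt{407 + \frac{289}{2}} = \sqrt{\frac{1103}{2}} = \frac{\sqrt{2206}}{2} \approx 23.484$)
$G + 515 j{\left(-17,10 - 1 \right)} = \frac{\sqrt{2206}}{2} + 515 \left(-17\right) = \frac{\sqrt{2206}}{2} - 8755 = -8755 + \frac{\sqrt{2206}}{2}$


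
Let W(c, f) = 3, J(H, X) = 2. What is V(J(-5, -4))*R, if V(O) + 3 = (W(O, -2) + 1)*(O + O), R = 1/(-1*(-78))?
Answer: ⅙ ≈ 0.16667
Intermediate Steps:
R = 1/78 ≈ 0.012821
V(O) = -3 + 8*O (V(O) = -3 + (3 + 1)*(O + O) = -3 + 4*(2*O) = -3 + 8*O)
V(J(-5, -4))*R = (-3 + 8*2)*(1/78) = (-3 + 16)*(1/78) = 13*(1/78) = ⅙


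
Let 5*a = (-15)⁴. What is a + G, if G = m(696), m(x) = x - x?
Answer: 10125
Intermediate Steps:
m(x) = 0
G = 0
a = 10125 (a = (⅕)*(-15)⁴ = (⅕)*50625 = 10125)
a + G = 10125 + 0 = 10125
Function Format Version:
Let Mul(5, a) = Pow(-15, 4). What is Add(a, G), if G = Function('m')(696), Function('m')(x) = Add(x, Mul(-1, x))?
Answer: 10125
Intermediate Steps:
Function('m')(x) = 0
G = 0
a = 10125 (a = Mul(Rational(1, 5), Pow(-15, 4)) = Mul(Rational(1, 5), 50625) = 10125)
Add(a, G) = Add(10125, 0) = 10125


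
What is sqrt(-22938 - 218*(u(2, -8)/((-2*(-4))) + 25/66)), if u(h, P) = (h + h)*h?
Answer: I*sqrt(25306809)/33 ≈ 152.44*I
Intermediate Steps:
u(h, P) = 2*h**2 (u(h, P) = (2*h)*h = 2*h**2)
sqrt(-22938 - 218*(u(2, -8)/((-2*(-4))) + 25/66)) = sqrt(-22938 - 218*((2*2**2)/((-2*(-4))) + 25/66)) = sqrt(-22938 - 218*((2*4)/8 + 25*(1/66))) = sqrt(-22938 - 218*(8*(1/8) + 25/66)) = sqrt(-22938 - 218*(1 + 25/66)) = sqrt(-22938 - 218*91/66) = sqrt(-22938 - 9919/33) = sqrt(-766873/33) = I*sqrt(25306809)/33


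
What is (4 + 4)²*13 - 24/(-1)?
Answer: 856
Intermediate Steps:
(4 + 4)²*13 - 24/(-1) = 8²*13 - 24*(-1) = 64*13 - 4*(-6) = 832 + 24 = 856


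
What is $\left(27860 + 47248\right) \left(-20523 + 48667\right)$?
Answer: $2113839552$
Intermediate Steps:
$\left(27860 + 47248\right) \left(-20523 + 48667\right) = 75108 \cdot 28144 = 2113839552$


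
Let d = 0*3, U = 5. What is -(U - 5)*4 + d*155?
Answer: 0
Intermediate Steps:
d = 0
-(U - 5)*4 + d*155 = -(5 - 5)*4 + 0*155 = -0*4 + 0 = -1*0 + 0 = 0 + 0 = 0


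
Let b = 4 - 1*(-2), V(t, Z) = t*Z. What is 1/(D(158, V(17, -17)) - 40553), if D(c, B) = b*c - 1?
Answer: -1/39606 ≈ -2.5249e-5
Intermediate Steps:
V(t, Z) = Z*t
b = 6 (b = 4 + 2 = 6)
D(c, B) = -1 + 6*c (D(c, B) = 6*c - 1 = -1 + 6*c)
1/(D(158, V(17, -17)) - 40553) = 1/((-1 + 6*158) - 40553) = 1/((-1 + 948) - 40553) = 1/(947 - 40553) = 1/(-39606) = -1/39606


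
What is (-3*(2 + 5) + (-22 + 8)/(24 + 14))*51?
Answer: -20706/19 ≈ -1089.8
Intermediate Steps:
(-3*(2 + 5) + (-22 + 8)/(24 + 14))*51 = (-3*7 - 14/38)*51 = (-21 - 14*1/38)*51 = (-21 - 7/19)*51 = -406/19*51 = -20706/19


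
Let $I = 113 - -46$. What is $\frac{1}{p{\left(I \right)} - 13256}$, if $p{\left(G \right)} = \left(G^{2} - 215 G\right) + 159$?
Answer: $- \frac{1}{22001} \approx -4.5452 \cdot 10^{-5}$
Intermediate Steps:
$I = 159$ ($I = 113 + 46 = 159$)
$p{\left(G \right)} = 159 + G^{2} - 215 G$
$\frac{1}{p{\left(I \right)} - 13256} = \frac{1}{\left(159 + 159^{2} - 34185\right) - 13256} = \frac{1}{\left(159 + 25281 - 34185\right) - 13256} = \frac{1}{-8745 - 13256} = \frac{1}{-22001} = - \frac{1}{22001}$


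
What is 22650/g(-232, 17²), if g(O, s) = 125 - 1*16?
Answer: 22650/109 ≈ 207.80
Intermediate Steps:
g(O, s) = 109 (g(O, s) = 125 - 16 = 109)
22650/g(-232, 17²) = 22650/109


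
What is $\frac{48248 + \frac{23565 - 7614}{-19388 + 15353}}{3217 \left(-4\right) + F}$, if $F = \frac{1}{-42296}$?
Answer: $- \frac{2744513125928}{732036329505} \approx -3.7491$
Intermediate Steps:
$F = - \frac{1}{42296} \approx -2.3643 \cdot 10^{-5}$
$\frac{48248 + \frac{23565 - 7614}{-19388 + 15353}}{3217 \left(-4\right) + F} = \frac{48248 + \frac{23565 - 7614}{-19388 + 15353}}{3217 \left(-4\right) - \frac{1}{42296}} = \frac{48248 + \frac{15951}{-4035}}{-12868 - \frac{1}{42296}} = \frac{48248 + 15951 \left(- \frac{1}{4035}\right)}{- \frac{544264929}{42296}} = \left(48248 - \frac{5317}{1345}\right) \left(- \frac{42296}{544264929}\right) = \frac{64888243}{1345} \left(- \frac{42296}{544264929}\right) = - \frac{2744513125928}{732036329505}$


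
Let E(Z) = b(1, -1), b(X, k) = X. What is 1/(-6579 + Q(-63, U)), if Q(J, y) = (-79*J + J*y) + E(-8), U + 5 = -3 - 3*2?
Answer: -1/719 ≈ -0.0013908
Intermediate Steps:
U = -14 (U = -5 + (-3 - 3*2) = -5 + (-3 - 6) = -5 - 9 = -14)
E(Z) = 1
Q(J, y) = 1 - 79*J + J*y (Q(J, y) = (-79*J + J*y) + 1 = 1 - 79*J + J*y)
1/(-6579 + Q(-63, U)) = 1/(-6579 + (1 - 79*(-63) - 63*(-14))) = 1/(-6579 + (1 + 4977 + 882)) = 1/(-6579 + 5860) = 1/(-719) = -1/719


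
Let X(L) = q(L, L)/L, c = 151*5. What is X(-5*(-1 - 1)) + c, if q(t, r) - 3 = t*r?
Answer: 7653/10 ≈ 765.30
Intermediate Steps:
q(t, r) = 3 + r*t (q(t, r) = 3 + t*r = 3 + r*t)
c = 755
X(L) = (3 + L²)/L (X(L) = (3 + L*L)/L = (3 + L²)/L)
X(-5*(-1 - 1)) + c = (-5*(-1 - 1) + 3/((-5*(-1 - 1)))) + 755 = (-5*(-2) + 3/((-5*(-2)))) + 755 = (10 + 3/10) + 755 = 103/10 + 755 = 7653/10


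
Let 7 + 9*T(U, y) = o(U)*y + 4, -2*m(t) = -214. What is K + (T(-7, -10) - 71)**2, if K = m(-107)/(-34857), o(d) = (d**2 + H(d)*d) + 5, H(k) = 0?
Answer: 601228921/34857 ≈ 17248.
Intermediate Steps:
m(t) = 107 (m(t) = -1/2*(-214) = 107)
o(d) = 5 + d**2 (o(d) = (d**2 + 0*d) + 5 = (d**2 + 0) + 5 = d**2 + 5 = 5 + d**2)
T(U, y) = -1/3 + y*(5 + U**2)/9 (T(U, y) = -7/9 + ((5 + U**2)*y + 4)/9 = -7/9 + (y*(5 + U**2) + 4)/9 = -7/9 + (4 + y*(5 + U**2))/9 = -7/9 + (4/9 + y*(5 + U**2)/9) = -1/3 + y*(5 + U**2)/9)
K = -107/34857 (K = 107/(-34857) = 107*(-1/34857) = -107/34857 ≈ -0.0030697)
K + (T(-7, -10) - 71)**2 = -107/34857 + ((-1/3 + (1/9)*(-10)*(5 + (-7)**2)) - 71)**2 = -107/34857 + ((-1/3 + (1/9)*(-10)*(5 + 49)) - 71)**2 = -107/34857 + ((-1/3 + (1/9)*(-10)*54) - 71)**2 = -107/34857 + ((-1/3 - 60) - 71)**2 = -107/34857 + (-181/3 - 71)**2 = -107/34857 + (-394/3)**2 = -107/34857 + 155236/9 = 601228921/34857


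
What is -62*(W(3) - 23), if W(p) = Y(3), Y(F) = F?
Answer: 1240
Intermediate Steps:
W(p) = 3
-62*(W(3) - 23) = -62*(3 - 23) = -62*(-20) = 1240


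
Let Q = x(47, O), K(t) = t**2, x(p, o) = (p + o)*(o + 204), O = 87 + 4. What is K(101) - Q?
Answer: -30509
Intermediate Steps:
O = 91
x(p, o) = (204 + o)*(o + p) (x(p, o) = (o + p)*(204 + o) = (204 + o)*(o + p))
Q = 40710 (Q = 91**2 + 204*91 + 204*47 + 91*47 = 8281 + 18564 + 9588 + 4277 = 40710)
K(101) - Q = 101**2 - 1*40710 = 10201 - 40710 = -30509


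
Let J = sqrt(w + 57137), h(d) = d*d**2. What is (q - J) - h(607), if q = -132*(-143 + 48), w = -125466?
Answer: -223636003 - I*sqrt(68329) ≈ -2.2364e+8 - 261.4*I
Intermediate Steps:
h(d) = d**3
q = 12540 (q = -132*(-95) = 12540)
J = I*sqrt(68329) (J = sqrt(-125466 + 57137) = sqrt(-68329) = I*sqrt(68329) ≈ 261.4*I)
(q - J) - h(607) = (12540 - I*sqrt(68329)) - 1*607**3 = (12540 - I*sqrt(68329)) - 1*223648543 = (12540 - I*sqrt(68329)) - 223648543 = -223636003 - I*sqrt(68329)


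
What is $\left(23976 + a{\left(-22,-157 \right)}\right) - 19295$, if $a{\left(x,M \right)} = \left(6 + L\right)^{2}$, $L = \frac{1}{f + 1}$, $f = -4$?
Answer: $\frac{42418}{9} \approx 4713.1$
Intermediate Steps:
$L = - \frac{1}{3}$ ($L = \frac{1}{-4 + 1} = \frac{1}{-3} = - \frac{1}{3} \approx -0.33333$)
$a{\left(x,M \right)} = \frac{289}{9}$ ($a{\left(x,M \right)} = \left(6 - \frac{1}{3}\right)^{2} = \left(\frac{17}{3}\right)^{2} = \frac{289}{9}$)
$\left(23976 + a{\left(-22,-157 \right)}\right) - 19295 = \left(23976 + \frac{289}{9}\right) - 19295 = \frac{216073}{9} - 19295 = \frac{42418}{9}$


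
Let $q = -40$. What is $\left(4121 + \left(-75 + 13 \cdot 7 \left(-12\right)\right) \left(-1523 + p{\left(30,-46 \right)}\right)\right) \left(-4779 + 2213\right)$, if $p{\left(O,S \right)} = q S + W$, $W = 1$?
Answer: $941683510$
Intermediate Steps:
$p{\left(O,S \right)} = 1 - 40 S$ ($p{\left(O,S \right)} = - 40 S + 1 = 1 - 40 S$)
$\left(4121 + \left(-75 + 13 \cdot 7 \left(-12\right)\right) \left(-1523 + p{\left(30,-46 \right)}\right)\right) \left(-4779 + 2213\right) = \left(4121 + \left(-75 + 13 \cdot 7 \left(-12\right)\right) \left(-1523 + \left(1 - -1840\right)\right)\right) \left(-4779 + 2213\right) = \left(4121 + \left(-75 + 91 \left(-12\right)\right) \left(-1523 + \left(1 + 1840\right)\right)\right) \left(-2566\right) = \left(4121 + \left(-75 - 1092\right) \left(-1523 + 1841\right)\right) \left(-2566\right) = \left(4121 - 371106\right) \left(-2566\right) = \left(-366985\right) \left(-2566\right) = 941683510$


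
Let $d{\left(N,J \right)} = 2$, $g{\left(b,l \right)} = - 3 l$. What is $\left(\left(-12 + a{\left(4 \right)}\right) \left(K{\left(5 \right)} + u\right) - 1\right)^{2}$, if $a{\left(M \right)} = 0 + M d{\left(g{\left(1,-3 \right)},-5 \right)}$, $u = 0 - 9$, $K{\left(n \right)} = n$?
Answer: $225$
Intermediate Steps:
$u = -9$
$a{\left(M \right)} = 2 M$ ($a{\left(M \right)} = 0 + M 2 = 0 + 2 M = 2 M$)
$\left(\left(-12 + a{\left(4 \right)}\right) \left(K{\left(5 \right)} + u\right) - 1\right)^{2} = \left(\left(-12 + 2 \cdot 4\right) \left(5 - 9\right) - 1\right)^{2} = \left(\left(-12 + 8\right) \left(-4\right) - 1\right)^{2} = \left(\left(-4\right) \left(-4\right) - 1\right)^{2} = \left(16 - 1\right)^{2} = 15^{2} = 225$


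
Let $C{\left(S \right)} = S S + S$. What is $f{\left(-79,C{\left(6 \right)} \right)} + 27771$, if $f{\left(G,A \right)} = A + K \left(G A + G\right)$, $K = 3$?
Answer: $17622$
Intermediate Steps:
$C{\left(S \right)} = S + S^{2}$ ($C{\left(S \right)} = S^{2} + S = S + S^{2}$)
$f{\left(G,A \right)} = A + 3 G + 3 A G$ ($f{\left(G,A \right)} = A + 3 \left(G A + G\right) = A + 3 \left(A G + G\right) = A + 3 \left(G + A G\right) = A + \left(3 G + 3 A G\right) = A + 3 G + 3 A G$)
$f{\left(-79,C{\left(6 \right)} \right)} + 27771 = \left(6 \left(1 + 6\right) + 3 \left(-79\right) + 3 \cdot 6 \left(1 + 6\right) \left(-79\right)\right) + 27771 = \left(6 \cdot 7 - 237 + 3 \cdot 6 \cdot 7 \left(-79\right)\right) + 27771 = \left(42 - 237 + 3 \cdot 42 \left(-79\right)\right) + 27771 = \left(42 - 237 - 9954\right) + 27771 = -10149 + 27771 = 17622$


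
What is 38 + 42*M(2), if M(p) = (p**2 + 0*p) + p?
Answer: 290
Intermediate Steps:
M(p) = p + p**2 (M(p) = (p**2 + 0) + p = p**2 + p = p + p**2)
38 + 42*M(2) = 38 + 42*(2*(1 + 2)) = 38 + 42*(2*3) = 38 + 42*6 = 38 + 252 = 290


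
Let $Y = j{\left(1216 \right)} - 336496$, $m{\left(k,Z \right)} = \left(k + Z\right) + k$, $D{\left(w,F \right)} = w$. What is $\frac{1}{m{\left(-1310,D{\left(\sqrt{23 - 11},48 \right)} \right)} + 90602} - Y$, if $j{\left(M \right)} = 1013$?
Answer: $\frac{1298458823307339}{3870416156} - \frac{\sqrt{3}}{3870416156} \approx 3.3548 \cdot 10^{5}$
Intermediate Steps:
$m{\left(k,Z \right)} = Z + 2 k$ ($m{\left(k,Z \right)} = \left(Z + k\right) + k = Z + 2 k$)
$Y = -335483$ ($Y = 1013 - 336496 = -335483$)
$\frac{1}{m{\left(-1310,D{\left(\sqrt{23 - 11},48 \right)} \right)} + 90602} - Y = \frac{1}{\left(\sqrt{23 - 11} + 2 \left(-1310\right)\right) + 90602} - -335483 = \frac{1}{\left(\sqrt{12} - 2620\right) + 90602} + 335483 = \frac{1}{\left(2 \sqrt{3} - 2620\right) + 90602} + 335483 = \frac{1}{\left(-2620 + 2 \sqrt{3}\right) + 90602} + 335483 = \frac{1}{87982 + 2 \sqrt{3}} + 335483 = 335483 + \frac{1}{87982 + 2 \sqrt{3}}$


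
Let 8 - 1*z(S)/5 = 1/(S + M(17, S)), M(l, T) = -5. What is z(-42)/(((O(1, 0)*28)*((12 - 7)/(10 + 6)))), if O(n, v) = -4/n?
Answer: -377/329 ≈ -1.1459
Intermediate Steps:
z(S) = 40 - 5/(-5 + S) (z(S) = 40 - 5/(S - 5) = 40 - 5/(-5 + S))
z(-42)/(((O(1, 0)*28)*((12 - 7)/(10 + 6)))) = (5*(-41 + 8*(-42))/(-5 - 42))/(((-4/1*28)*((12 - 7)/(10 + 6)))) = (5*(-41 - 336)/(-47))/(((-4*1*28)*(5/16))) = (5*(-1/47)*(-377))/(((-4*28)*(5*(1/16)))) = 1885/(47*((-112*5/16))) = (1885/47)/(-35) = (1885/47)*(-1/35) = -377/329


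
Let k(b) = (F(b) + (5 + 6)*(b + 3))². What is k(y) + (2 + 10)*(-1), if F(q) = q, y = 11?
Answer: 27213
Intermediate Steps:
k(b) = (33 + 12*b)² (k(b) = (b + (5 + 6)*(b + 3))² = (b + 11*(3 + b))² = (b + (33 + 11*b))² = (33 + 12*b)²)
k(y) + (2 + 10)*(-1) = 9*(11 + 4*11)² + (2 + 10)*(-1) = 9*(11 + 44)² + 12*(-1) = 9*55² - 12 = 9*3025 - 12 = 27225 - 12 = 27213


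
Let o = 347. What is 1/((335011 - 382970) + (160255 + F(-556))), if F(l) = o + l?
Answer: 1/112087 ≈ 8.9216e-6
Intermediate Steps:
F(l) = 347 + l
1/((335011 - 382970) + (160255 + F(-556))) = 1/((335011 - 382970) + (160255 + (347 - 556))) = 1/(-47959 + (160255 - 209)) = 1/(-47959 + 160046) = 1/112087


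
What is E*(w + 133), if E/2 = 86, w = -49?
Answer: 14448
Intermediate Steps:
E = 172 (E = 2*86 = 172)
E*(w + 133) = 172*(-49 + 133) = 172*84 = 14448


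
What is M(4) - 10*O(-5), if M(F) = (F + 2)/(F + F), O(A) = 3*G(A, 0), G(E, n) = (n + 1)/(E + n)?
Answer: 27/4 ≈ 6.7500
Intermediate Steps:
G(E, n) = (1 + n)/(E + n)
O(A) = 3/A (O(A) = 3*((1 + 0)/(A + 0)) = 3*(1/A) = 3/A)
M(F) = (2 + F)/(2*F) (M(F) = (2 + F)/((2*F)) = (2 + F)*(1/(2*F)) = (2 + F)/(2*F))
M(4) - 10*O(-5) = (½)*(2 + 4)/4 - 30/(-5) = (½)*(¼)*6 - 30*(-1)/5 = ¾ - 10*(-⅗) = ¾ + 6 = 27/4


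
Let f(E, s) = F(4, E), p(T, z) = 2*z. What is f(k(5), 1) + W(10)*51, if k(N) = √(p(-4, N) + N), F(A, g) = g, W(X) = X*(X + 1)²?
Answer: 61710 + √15 ≈ 61714.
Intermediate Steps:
W(X) = X*(1 + X)²
k(N) = √3*√N (k(N) = √(2*N + N) = √(3*N) = √3*√N)
f(E, s) = E
f(k(5), 1) + W(10)*51 = √3*√5 + (10*(1 + 10)²)*51 = √15 + (10*11²)*51 = √15 + (10*121)*51 = √15 + 1210*51 = √15 + 61710 = 61710 + √15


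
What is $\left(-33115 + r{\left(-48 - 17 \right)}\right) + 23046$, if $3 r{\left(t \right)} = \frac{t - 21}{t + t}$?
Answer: $- \frac{1963412}{195} \approx -10069.0$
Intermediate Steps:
$r{\left(t \right)} = \frac{-21 + t}{6 t}$ ($r{\left(t \right)} = \frac{\left(t - 21\right) \frac{1}{t + t}}{3} = \frac{\left(-21 + t\right) \frac{1}{2 t}}{3} = \frac{\frac{1}{2} \frac{1}{t} \left(-21 + t\right)}{3} = \frac{-21 + t}{6 t}$)
$\left(-33115 + r{\left(-48 - 17 \right)}\right) + 23046 = \left(-33115 + \frac{-21 - 65}{6 \left(-48 - 17\right)}\right) + 23046 = \left(-33115 + \frac{-21 - 65}{6 \left(-65\right)}\right) + 23046 = \left(-33115 + \frac{1}{6} \left(- \frac{1}{65}\right) \left(-86\right)\right) + 23046 = \left(-33115 + \frac{43}{195}\right) + 23046 = - \frac{6457382}{195} + 23046 = - \frac{1963412}{195}$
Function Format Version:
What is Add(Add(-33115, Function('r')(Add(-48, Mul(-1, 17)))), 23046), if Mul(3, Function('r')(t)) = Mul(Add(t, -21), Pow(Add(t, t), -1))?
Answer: Rational(-1963412, 195) ≈ -10069.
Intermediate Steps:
Function('r')(t) = Mul(Rational(1, 6), Pow(t, -1), Add(-21, t)) (Function('r')(t) = Mul(Rational(1, 3), Mul(Add(t, -21), Pow(Add(t, t), -1))) = Mul(Rational(1, 3), Mul(Add(-21, t), Pow(Mul(2, t), -1))) = Mul(Rational(1, 3), Mul(Add(-21, t), Mul(Rational(1, 2), Pow(t, -1)))) = Mul(Rational(1, 3), Mul(Rational(1, 2), Pow(t, -1), Add(-21, t))) = Mul(Rational(1, 6), Pow(t, -1), Add(-21, t)))
Add(Add(-33115, Function('r')(Add(-48, Mul(-1, 17)))), 23046) = Add(Add(-33115, Mul(Rational(1, 6), Pow(Add(-48, Mul(-1, 17)), -1), Add(-21, Add(-48, Mul(-1, 17))))), 23046) = Add(Add(-33115, Mul(Rational(1, 6), Pow(Add(-48, -17), -1), Add(-21, Add(-48, -17)))), 23046) = Add(Add(-33115, Mul(Rational(1, 6), Pow(-65, -1), Add(-21, -65))), 23046) = Add(Add(-33115, Mul(Rational(1, 6), Rational(-1, 65), -86)), 23046) = Add(Add(-33115, Rational(43, 195)), 23046) = Add(Rational(-6457382, 195), 23046) = Rational(-1963412, 195)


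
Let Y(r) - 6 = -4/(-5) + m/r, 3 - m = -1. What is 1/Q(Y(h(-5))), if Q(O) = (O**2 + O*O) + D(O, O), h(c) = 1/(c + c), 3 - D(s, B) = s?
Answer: 25/56017 ≈ 0.00044629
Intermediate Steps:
m = 4 (m = 3 - 1*(-1) = 3 + 1 = 4)
D(s, B) = 3 - s
h(c) = 1/(2*c)
Y(r) = 34/5 + 4/r (Y(r) = 6 + (-4/(-5) + 4/r) = 6 + (-4*(-1/5) + 4/r) = 6 + (4/5 + 4/r) = 34/5 + 4/r)
Q(O) = 3 - O + 2*O**2 (Q(O) = (O**2 + O*O) + (3 - O) = (O**2 + O**2) + (3 - O) = 2*O**2 + (3 - O) = 3 - O + 2*O**2)
1/Q(Y(h(-5))) = 1/(3 - (34/5 + 4/(((1/2)/(-5)))) + 2*(34/5 + 4/(((1/2)/(-5))))**2) = 1/(3 - (34/5 + 4/(((1/2)*(-1/5)))) + 2*(34/5 + 4/(((1/2)*(-1/5))))**2) = 1/(3 - (34/5 + 4/(-1/10)) + 2*(34/5 + 4/(-1/10))**2) = 1/(3 - (34/5 + 4*(-10)) + 2*(34/5 + 4*(-10))**2) = 1/(3 - (34/5 - 40) + 2*(34/5 - 40)**2) = 1/(3 - 1*(-166/5) + 2*(-166/5)**2) = 1/(3 + 166/5 + 2*(27556/25)) = 1/(3 + 166/5 + 55112/25) = 1/(56017/25) = 25/56017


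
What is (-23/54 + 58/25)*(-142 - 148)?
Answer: -74153/135 ≈ -549.28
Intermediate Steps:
(-23/54 + 58/25)*(-142 - 148) = (-23*1/54 + 58*(1/25))*(-290) = (-23/54 + 58/25)*(-290) = (2557/1350)*(-290) = -74153/135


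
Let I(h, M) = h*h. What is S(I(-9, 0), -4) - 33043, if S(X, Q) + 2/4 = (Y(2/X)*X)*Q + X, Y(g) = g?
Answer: -65941/2 ≈ -32971.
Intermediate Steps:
I(h, M) = h²
S(X, Q) = -½ + X + 2*Q (S(X, Q) = -½ + (((2/X)*X)*Q + X) = -½ + (2*Q + X) = -½ + (X + 2*Q) = -½ + X + 2*Q)
S(I(-9, 0), -4) - 33043 = (-½ + (-9)² + 2*(-4)) - 33043 = (-½ + 81 - 8) - 33043 = 145/2 - 33043 = -65941/2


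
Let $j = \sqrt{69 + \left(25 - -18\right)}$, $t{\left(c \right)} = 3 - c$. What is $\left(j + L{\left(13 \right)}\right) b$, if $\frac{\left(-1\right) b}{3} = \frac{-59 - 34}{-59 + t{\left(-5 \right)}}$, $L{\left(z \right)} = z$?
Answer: $- \frac{1209}{17} - \frac{372 \sqrt{7}}{17} \approx -129.01$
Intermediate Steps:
$j = 4 \sqrt{7}$ ($j = \sqrt{69 + \left(25 + 18\right)} = \sqrt{69 + 43} = \sqrt{112} = 4 \sqrt{7} \approx 10.583$)
$b = - \frac{93}{17}$ ($b = - 3 \frac{-59 - 34}{-59 + \left(3 - -5\right)} = - 3 \left(- \frac{93}{-59 + \left(3 + 5\right)}\right) = - 3 \left(- \frac{93}{-59 + 8}\right) = - 3 \left(- \frac{93}{-51}\right) = - 3 \left(\left(-93\right) \left(- \frac{1}{51}\right)\right) = \left(-3\right) \frac{31}{17} = - \frac{93}{17} \approx -5.4706$)
$\left(j + L{\left(13 \right)}\right) b = \left(4 \sqrt{7} + 13\right) \left(- \frac{93}{17}\right) = \left(13 + 4 \sqrt{7}\right) \left(- \frac{93}{17}\right) = - \frac{1209}{17} - \frac{372 \sqrt{7}}{17}$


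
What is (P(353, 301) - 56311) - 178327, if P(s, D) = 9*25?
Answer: -234413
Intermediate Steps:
P(s, D) = 225
(P(353, 301) - 56311) - 178327 = (225 - 56311) - 178327 = -56086 - 178327 = -234413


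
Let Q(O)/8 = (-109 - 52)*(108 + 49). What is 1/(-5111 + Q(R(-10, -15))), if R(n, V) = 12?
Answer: -1/207327 ≈ -4.8233e-6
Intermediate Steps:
Q(O) = -202216 (Q(O) = 8*((-109 - 52)*(108 + 49)) = 8*(-161*157) = 8*(-25277) = -202216)
1/(-5111 + Q(R(-10, -15))) = 1/(-5111 - 202216) = 1/(-207327) = -1/207327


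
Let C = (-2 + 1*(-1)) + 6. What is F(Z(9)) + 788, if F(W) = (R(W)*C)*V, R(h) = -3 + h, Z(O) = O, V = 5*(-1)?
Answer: 698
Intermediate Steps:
V = -5
C = 3 (C = (-2 - 1) + 6 = -3 + 6 = 3)
F(W) = 45 - 15*W (F(W) = ((-3 + W)*3)*(-5) = (-9 + 3*W)*(-5) = 45 - 15*W)
F(Z(9)) + 788 = (45 - 15*9) + 788 = (45 - 135) + 788 = -90 + 788 = 698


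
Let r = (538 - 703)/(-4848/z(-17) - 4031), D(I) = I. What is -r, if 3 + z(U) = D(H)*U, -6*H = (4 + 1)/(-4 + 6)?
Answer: -147/4649 ≈ -0.031620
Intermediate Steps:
H = -5/12 (H = -(4 + 1)/(6*(-4 + 6)) = -5/(6*2) = -⅙*5/2 = -5/12 ≈ -0.41667)
z(U) = -3 - 5*U/12
r = 147/4649 (r = (538 - 703)/(-4848/(-3 - 5/12*(-17)) - 4031) = -165/(-4848/(-3 + 85/12) - 4031) = -165/(-4848/49/12 - 4031) = -165/(-4848*12/49 - 4031) = -165/(-58176/49 - 4031) = -165/(-255695/49) = -165*(-49/255695) = 147/4649 ≈ 0.031620)
-r = -1*147/4649 = -147/4649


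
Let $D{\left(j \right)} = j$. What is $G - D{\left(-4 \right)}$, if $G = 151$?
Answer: $155$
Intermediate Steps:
$G - D{\left(-4 \right)} = 151 - -4 = 151 + 4 = 155$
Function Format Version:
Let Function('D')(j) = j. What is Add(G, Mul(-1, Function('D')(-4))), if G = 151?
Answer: 155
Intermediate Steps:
Add(G, Mul(-1, Function('D')(-4))) = Add(151, Mul(-1, -4)) = Add(151, 4) = 155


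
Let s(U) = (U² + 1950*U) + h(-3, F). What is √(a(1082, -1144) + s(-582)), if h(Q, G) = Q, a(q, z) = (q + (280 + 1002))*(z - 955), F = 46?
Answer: I*√5758215 ≈ 2399.6*I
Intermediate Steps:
a(q, z) = (-955 + z)*(1282 + q) (a(q, z) = (q + 1282)*(-955 + z) = (1282 + q)*(-955 + z) = (-955 + z)*(1282 + q))
s(U) = -3 + U² + 1950*U (s(U) = (U² + 1950*U) - 3 = -3 + U² + 1950*U)
√(a(1082, -1144) + s(-582)) = √((-1224310 - 955*1082 + 1282*(-1144) + 1082*(-1144)) + (-3 + (-582)² + 1950*(-582))) = √((-1224310 - 1033310 - 1466608 - 1237808) + (-3 + 338724 - 1134900)) = √(-4962036 - 796179) = √(-5758215) = I*√5758215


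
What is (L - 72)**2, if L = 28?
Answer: 1936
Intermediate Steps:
(L - 72)**2 = (28 - 72)**2 = (-44)**2 = 1936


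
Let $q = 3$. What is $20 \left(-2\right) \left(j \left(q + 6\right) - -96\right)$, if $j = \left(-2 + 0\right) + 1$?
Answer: $-3480$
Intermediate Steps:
$j = -1$ ($j = -2 + 1 = -1$)
$20 \left(-2\right) \left(j \left(q + 6\right) - -96\right) = 20 \left(-2\right) \left(- (3 + 6) - -96\right) = - 40 \left(\left(-1\right) 9 + 96\right) = - 40 \left(-9 + 96\right) = \left(-40\right) 87 = -3480$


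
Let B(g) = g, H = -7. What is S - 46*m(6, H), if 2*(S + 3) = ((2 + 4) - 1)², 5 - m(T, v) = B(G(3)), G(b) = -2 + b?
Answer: -349/2 ≈ -174.50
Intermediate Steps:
m(T, v) = 4 (m(T, v) = 5 - (-2 + 3) = 5 - 1*1 = 5 - 1 = 4)
S = 19/2 (S = -3 + ((2 + 4) - 1)²/2 = -3 + (6 - 1)²/2 = -3 + (½)*5² = -3 + (½)*25 = -3 + 25/2 = 19/2 ≈ 9.5000)
S - 46*m(6, H) = 19/2 - 46*4 = 19/2 - 184 = -349/2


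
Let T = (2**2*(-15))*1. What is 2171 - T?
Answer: 2231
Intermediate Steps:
T = -60 (T = (4*(-15))*1 = -60*1 = -60)
2171 - T = 2171 - 1*(-60) = 2171 + 60 = 2231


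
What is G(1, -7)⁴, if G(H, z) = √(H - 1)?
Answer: 0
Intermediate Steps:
G(H, z) = √(-1 + H)
G(1, -7)⁴ = (√(-1 + 1))⁴ = (√0)⁴ = 0⁴ = 0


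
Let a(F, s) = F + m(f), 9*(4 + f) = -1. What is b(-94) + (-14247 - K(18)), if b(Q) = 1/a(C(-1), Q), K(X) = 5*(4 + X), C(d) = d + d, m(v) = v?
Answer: -789644/55 ≈ -14357.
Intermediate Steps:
f = -37/9 (f = -4 + (⅑)*(-1) = -4 - ⅑ = -37/9 ≈ -4.1111)
C(d) = 2*d
a(F, s) = -37/9 + F (a(F, s) = F - 37/9 = -37/9 + F)
K(X) = 20 + 5*X
b(Q) = -9/55 (b(Q) = 1/(-37/9 + 2*(-1)) = 1/(-37/9 - 2) = 1/(-55/9) = -9/55)
b(-94) + (-14247 - K(18)) = -9/55 + (-14247 - (20 + 5*18)) = -9/55 + (-14247 - (20 + 90)) = -9/55 + (-14247 - 1*110) = -9/55 + (-14247 - 110) = -9/55 - 14357 = -789644/55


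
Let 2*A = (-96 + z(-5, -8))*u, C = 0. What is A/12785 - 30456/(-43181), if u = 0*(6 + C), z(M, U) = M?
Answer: 30456/43181 ≈ 0.70531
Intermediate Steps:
u = 0 (u = 0*(6 + 0) = 0*6 = 0)
A = 0 (A = ((-96 - 5)*0)/2 = (-101*0)/2 = (½)*0 = 0)
A/12785 - 30456/(-43181) = 0/12785 - 30456/(-43181) = 0*(1/12785) - 30456*(-1/43181) = 0 + 30456/43181 = 30456/43181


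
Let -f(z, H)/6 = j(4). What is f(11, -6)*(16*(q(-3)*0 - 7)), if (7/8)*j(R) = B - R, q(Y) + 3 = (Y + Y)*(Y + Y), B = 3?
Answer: -768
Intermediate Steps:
q(Y) = -3 + 4*Y² (q(Y) = -3 + (Y + Y)*(Y + Y) = -3 + (2*Y)*(2*Y) = -3 + 4*Y²)
j(R) = 24/7 - 8*R/7 (j(R) = 8*(3 - R)/7 = 24/7 - 8*R/7)
f(z, H) = 48/7 (f(z, H) = -6*(24/7 - 8/7*4) = -6*(24/7 - 32/7) = -6*(-8/7) = 48/7)
f(11, -6)*(16*(q(-3)*0 - 7)) = 48*(16*((-3 + 4*(-3)²)*0 - 7))/7 = 48*(16*((-3 + 4*9)*0 - 7))/7 = 48*(16*((-3 + 36)*0 - 7))/7 = 48*(16*(33*0 - 7))/7 = 48*(16*(0 - 7))/7 = 48*(16*(-7))/7 = (48/7)*(-112) = -768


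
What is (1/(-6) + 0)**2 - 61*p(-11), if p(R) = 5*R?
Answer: 120781/36 ≈ 3355.0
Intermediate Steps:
(1/(-6) + 0)**2 - 61*p(-11) = (1/(-6) + 0)**2 - 305*(-11) = (-1/6 + 0)**2 - 61*(-55) = (-1/6)**2 + 3355 = 1/36 + 3355 = 120781/36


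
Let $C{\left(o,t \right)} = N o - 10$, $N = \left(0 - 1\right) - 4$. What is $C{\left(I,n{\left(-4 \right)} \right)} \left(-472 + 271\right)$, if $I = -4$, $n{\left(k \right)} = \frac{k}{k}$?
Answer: $-2010$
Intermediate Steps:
$n{\left(k \right)} = 1$
$N = -5$ ($N = -1 - 4 = -5$)
$C{\left(o,t \right)} = -10 - 5 o$ ($C{\left(o,t \right)} = - 5 o - 10 = -10 - 5 o$)
$C{\left(I,n{\left(-4 \right)} \right)} \left(-472 + 271\right) = \left(-10 - -20\right) \left(-472 + 271\right) = \left(-10 + 20\right) \left(-201\right) = 10 \left(-201\right) = -2010$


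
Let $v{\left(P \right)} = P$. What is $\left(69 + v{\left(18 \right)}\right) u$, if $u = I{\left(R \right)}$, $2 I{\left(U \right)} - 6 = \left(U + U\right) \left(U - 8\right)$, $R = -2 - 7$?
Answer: $13572$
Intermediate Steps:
$R = -9$ ($R = -2 - 7 = -9$)
$I{\left(U \right)} = 3 + U \left(-8 + U\right)$ ($I{\left(U \right)} = 3 + \frac{\left(U + U\right) \left(U - 8\right)}{2} = 3 + \frac{2 U \left(-8 + U\right)}{2} = 3 + U \left(-8 + U\right)$)
$u = 156$ ($u = 3 + \left(-9\right)^{2} - -72 = 3 + 81 + 72 = 156$)
$\left(69 + v{\left(18 \right)}\right) u = \left(69 + 18\right) 156 = 87 \cdot 156 = 13572$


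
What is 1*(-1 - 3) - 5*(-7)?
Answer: 31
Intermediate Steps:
1*(-1 - 3) - 5*(-7) = 1*(-4) + 35 = -4 + 35 = 31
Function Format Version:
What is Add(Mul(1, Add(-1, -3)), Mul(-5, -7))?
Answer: 31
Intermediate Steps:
Add(Mul(1, Add(-1, -3)), Mul(-5, -7)) = Add(Mul(1, -4), 35) = Add(-4, 35) = 31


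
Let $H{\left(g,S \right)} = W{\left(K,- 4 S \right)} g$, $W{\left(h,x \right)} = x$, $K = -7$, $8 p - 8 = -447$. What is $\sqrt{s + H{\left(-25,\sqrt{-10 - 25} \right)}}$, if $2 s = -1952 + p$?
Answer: $\frac{\sqrt{-16055 + 1600 i \sqrt{35}}}{4} \approx 8.9838 + 32.926 i$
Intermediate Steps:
$p = - \frac{439}{8}$ ($p = 1 + \frac{1}{8} \left(-447\right) = 1 - \frac{447}{8} = - \frac{439}{8} \approx -54.875$)
$s = - \frac{16055}{16}$ ($s = \frac{-1952 - \frac{439}{8}}{2} = \frac{1}{2} \left(- \frac{16055}{8}\right) = - \frac{16055}{16} \approx -1003.4$)
$H{\left(g,S \right)} = - 4 S g$
$\sqrt{s + H{\left(-25,\sqrt{-10 - 25} \right)}} = \sqrt{- \frac{16055}{16} - 4 \sqrt{-10 - 25} \left(-25\right)} = \sqrt{- \frac{16055}{16} - 4 \sqrt{-35} \left(-25\right)} = \sqrt{- \frac{16055}{16} - 4 i \sqrt{35} \left(-25\right)} = \sqrt{- \frac{16055}{16} + 100 i \sqrt{35}}$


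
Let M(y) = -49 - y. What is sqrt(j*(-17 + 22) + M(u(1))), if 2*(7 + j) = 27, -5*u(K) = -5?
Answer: I*sqrt(70)/2 ≈ 4.1833*I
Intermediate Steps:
u(K) = 1 (u(K) = -1/5*(-5) = 1)
j = 13/2 (j = -7 + (1/2)*27 = -7 + 27/2 = 13/2 ≈ 6.5000)
sqrt(j*(-17 + 22) + M(u(1))) = sqrt(13*(-17 + 22)/2 + (-49 - 1*1)) = sqrt((13/2)*5 + (-49 - 1)) = sqrt(65/2 - 50) = sqrt(-35/2) = I*sqrt(70)/2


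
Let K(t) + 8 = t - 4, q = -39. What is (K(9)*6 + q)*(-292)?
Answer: 16644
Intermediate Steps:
K(t) = -12 + t (K(t) = -8 + (t - 4) = -8 + (-4 + t) = -12 + t)
(K(9)*6 + q)*(-292) = ((-12 + 9)*6 - 39)*(-292) = (-3*6 - 39)*(-292) = (-18 - 39)*(-292) = -57*(-292) = 16644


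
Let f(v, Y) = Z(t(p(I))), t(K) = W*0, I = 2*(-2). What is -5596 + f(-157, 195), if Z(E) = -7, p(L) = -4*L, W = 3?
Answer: -5603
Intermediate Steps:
I = -4
t(K) = 0 (t(K) = 3*0 = 0)
f(v, Y) = -7
-5596 + f(-157, 195) = -5596 - 7 = -5603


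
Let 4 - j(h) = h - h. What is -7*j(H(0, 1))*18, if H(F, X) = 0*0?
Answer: -504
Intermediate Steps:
H(F, X) = 0
j(h) = 4 (j(h) = 4 - (h - h) = 4 - 1*0 = 4 + 0 = 4)
-7*j(H(0, 1))*18 = -7*4*18 = -28*18 = -504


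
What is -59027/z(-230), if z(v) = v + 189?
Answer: 59027/41 ≈ 1439.7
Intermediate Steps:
z(v) = 189 + v
-59027/z(-230) = -59027/(189 - 230) = -59027/(-41) = -59027*(-1/41) = 59027/41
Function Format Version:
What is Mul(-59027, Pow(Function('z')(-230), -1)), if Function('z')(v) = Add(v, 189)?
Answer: Rational(59027, 41) ≈ 1439.7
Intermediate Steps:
Function('z')(v) = Add(189, v)
Mul(-59027, Pow(Function('z')(-230), -1)) = Mul(-59027, Pow(Add(189, -230), -1)) = Mul(-59027, Pow(-41, -1)) = Mul(-59027, Rational(-1, 41)) = Rational(59027, 41)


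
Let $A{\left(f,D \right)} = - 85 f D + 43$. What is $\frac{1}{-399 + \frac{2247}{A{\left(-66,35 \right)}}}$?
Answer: $- \frac{196393}{78358560} \approx -0.0025063$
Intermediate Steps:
$A{\left(f,D \right)} = 43 - 85 D f$ ($A{\left(f,D \right)} = - 85 D f + 43 = 43 - 85 D f$)
$\frac{1}{-399 + \frac{2247}{A{\left(-66,35 \right)}}} = \frac{1}{-399 + \frac{2247}{43 - 2975 \left(-66\right)}} = \frac{1}{-399 + \frac{2247}{43 + 196350}} = \frac{1}{-399 + \frac{2247}{196393}} = \frac{1}{- \frac{78358560}{196393}} = - \frac{196393}{78358560}$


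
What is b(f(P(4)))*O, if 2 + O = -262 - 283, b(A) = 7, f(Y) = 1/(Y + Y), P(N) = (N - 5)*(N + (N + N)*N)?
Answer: -3829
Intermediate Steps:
P(N) = (-5 + N)*(N + 2*N²) (P(N) = (-5 + N)*(N + (2*N)*N) = (-5 + N)*(N + 2*N²))
f(Y) = 1/(2*Y)
O = -547 (O = -2 + (-262 - 283) = -2 - 545 = -547)
b(f(P(4)))*O = 7*(-547) = -3829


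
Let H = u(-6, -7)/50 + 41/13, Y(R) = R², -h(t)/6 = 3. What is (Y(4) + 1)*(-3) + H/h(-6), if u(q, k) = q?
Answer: -149668/2925 ≈ -51.169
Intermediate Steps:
h(t) = -18 (h(t) = -6*3 = -18)
H = 986/325 (H = -6/50 + 41/13 = -6*1/50 + 41*(1/13) = -3/25 + 41/13 = 986/325 ≈ 3.0338)
(Y(4) + 1)*(-3) + H/h(-6) = (4² + 1)*(-3) + (986/325)/(-18) = (16 + 1)*(-3) + (986/325)*(-1/18) = 17*(-3) - 493/2925 = -51 - 493/2925 = -149668/2925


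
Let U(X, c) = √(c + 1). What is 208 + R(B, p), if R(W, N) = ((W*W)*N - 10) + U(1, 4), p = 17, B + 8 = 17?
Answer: 1575 + √5 ≈ 1577.2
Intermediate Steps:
U(X, c) = √(1 + c)
B = 9 (B = -8 + 17 = 9)
R(W, N) = -10 + √5 + N*W² (R(W, N) = ((W*W)*N - 10) + √(1 + 4) = (W²*N - 10) + √5 = (N*W² - 10) + √5 = (-10 + N*W²) + √5 = -10 + √5 + N*W²)
208 + R(B, p) = 208 + (-10 + √5 + 17*9²) = 208 + (-10 + √5 + 17*81) = 208 + (-10 + √5 + 1377) = 208 + (1367 + √5) = 1575 + √5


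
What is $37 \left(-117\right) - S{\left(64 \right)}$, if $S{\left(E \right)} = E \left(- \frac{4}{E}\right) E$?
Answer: $-4073$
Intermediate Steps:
$S{\left(E \right)} = - 4 E$
$37 \left(-117\right) - S{\left(64 \right)} = 37 \left(-117\right) - \left(-4\right) 64 = -4329 - -256 = -4329 + 256 = -4073$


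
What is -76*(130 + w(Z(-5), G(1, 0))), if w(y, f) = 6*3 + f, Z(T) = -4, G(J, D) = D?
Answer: -11248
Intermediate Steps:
w(y, f) = 18 + f
-76*(130 + w(Z(-5), G(1, 0))) = -76*(130 + (18 + 0)) = -76*(130 + 18) = -76*148 = -11248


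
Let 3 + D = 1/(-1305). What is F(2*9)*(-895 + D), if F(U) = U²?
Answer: -42188076/145 ≈ -2.9095e+5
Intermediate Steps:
D = -3916/1305 (D = -3 + 1/(-1305) = -3 - 1/1305 = -3916/1305 ≈ -3.0008)
F(2*9)*(-895 + D) = (2*9)²*(-895 - 3916/1305) = 18²*(-1171891/1305) = 324*(-1171891/1305) = -42188076/145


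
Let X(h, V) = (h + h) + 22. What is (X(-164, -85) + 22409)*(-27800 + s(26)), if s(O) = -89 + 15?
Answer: -616099022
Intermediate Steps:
s(O) = -74
X(h, V) = 22 + 2*h (X(h, V) = 2*h + 22 = 22 + 2*h)
(X(-164, -85) + 22409)*(-27800 + s(26)) = ((22 + 2*(-164)) + 22409)*(-27800 - 74) = ((22 - 328) + 22409)*(-27874) = (-306 + 22409)*(-27874) = 22103*(-27874) = -616099022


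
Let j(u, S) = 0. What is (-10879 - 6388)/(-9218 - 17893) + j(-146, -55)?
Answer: 17267/27111 ≈ 0.63690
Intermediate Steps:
(-10879 - 6388)/(-9218 - 17893) + j(-146, -55) = (-10879 - 6388)/(-9218 - 17893) + 0 = -17267/(-27111) + 0 = -17267*(-1/27111) + 0 = 17267/27111 + 0 = 17267/27111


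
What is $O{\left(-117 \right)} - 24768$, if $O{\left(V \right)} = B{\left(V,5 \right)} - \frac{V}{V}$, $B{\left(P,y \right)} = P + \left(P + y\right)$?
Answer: $-24998$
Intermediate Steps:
$B{\left(P,y \right)} = y + 2 P$
$O{\left(V \right)} = 4 + 2 V$ ($O{\left(V \right)} = \left(5 + 2 V\right) - \frac{V}{V} = \left(5 + 2 V\right) - 1 = 4 + 2 V$)
$O{\left(-117 \right)} - 24768 = \left(4 + 2 \left(-117\right)\right) - 24768 = \left(4 - 234\right) - 24768 = -230 - 24768 = -24998$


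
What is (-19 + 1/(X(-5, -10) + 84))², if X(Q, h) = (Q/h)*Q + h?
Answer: 7371225/20449 ≈ 360.47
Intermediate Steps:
X(Q, h) = h + Q²/h (X(Q, h) = Q²/h + h = h + Q²/h)
(-19 + 1/(X(-5, -10) + 84))² = (-19 + 1/((-10 + (-5)²/(-10)) + 84))² = (-19 + 1/((-10 + 25*(-⅒)) + 84))² = (-19 + 1/((-10 - 5/2) + 84))² = (-19 + 1/(-25/2 + 84))² = (-19 + 1/(143/2))² = (-19 + 2/143)² = (-2715/143)² = 7371225/20449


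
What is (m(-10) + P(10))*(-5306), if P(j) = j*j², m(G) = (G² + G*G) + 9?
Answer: -6414954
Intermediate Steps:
m(G) = 9 + 2*G² (m(G) = (G² + G²) + 9 = 2*G² + 9 = 9 + 2*G²)
P(j) = j³
(m(-10) + P(10))*(-5306) = ((9 + 2*(-10)²) + 10³)*(-5306) = ((9 + 2*100) + 1000)*(-5306) = ((9 + 200) + 1000)*(-5306) = (209 + 1000)*(-5306) = 1209*(-5306) = -6414954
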